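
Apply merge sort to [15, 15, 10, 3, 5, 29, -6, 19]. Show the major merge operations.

Divide and conquer:
  Merge [15] + [15] -> [15, 15]
  Merge [10] + [3] -> [3, 10]
  Merge [15, 15] + [3, 10] -> [3, 10, 15, 15]
  Merge [5] + [29] -> [5, 29]
  Merge [-6] + [19] -> [-6, 19]
  Merge [5, 29] + [-6, 19] -> [-6, 5, 19, 29]
  Merge [3, 10, 15, 15] + [-6, 5, 19, 29] -> [-6, 3, 5, 10, 15, 15, 19, 29]


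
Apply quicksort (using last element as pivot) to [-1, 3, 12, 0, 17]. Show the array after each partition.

Partition 1: pivot=17 at index 4 -> [-1, 3, 12, 0, 17]
Partition 2: pivot=0 at index 1 -> [-1, 0, 12, 3, 17]
Partition 3: pivot=3 at index 2 -> [-1, 0, 3, 12, 17]


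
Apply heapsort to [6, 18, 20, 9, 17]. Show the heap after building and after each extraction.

Build heap: [20, 18, 6, 9, 17]
Extract 20: [18, 17, 6, 9, 20]
Extract 18: [17, 9, 6, 18, 20]
Extract 17: [9, 6, 17, 18, 20]
Extract 9: [6, 9, 17, 18, 20]


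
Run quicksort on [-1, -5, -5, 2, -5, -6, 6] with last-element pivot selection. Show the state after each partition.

Partition 1: pivot=6 at index 6 -> [-1, -5, -5, 2, -5, -6, 6]
Partition 2: pivot=-6 at index 0 -> [-6, -5, -5, 2, -5, -1, 6]
Partition 3: pivot=-1 at index 4 -> [-6, -5, -5, -5, -1, 2, 6]
Partition 4: pivot=-5 at index 3 -> [-6, -5, -5, -5, -1, 2, 6]
Partition 5: pivot=-5 at index 2 -> [-6, -5, -5, -5, -1, 2, 6]


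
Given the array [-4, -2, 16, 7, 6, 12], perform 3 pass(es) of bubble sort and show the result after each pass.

After pass 1: [-4, -2, 7, 6, 12, 16] (3 swaps)
After pass 2: [-4, -2, 6, 7, 12, 16] (1 swaps)
After pass 3: [-4, -2, 6, 7, 12, 16] (0 swaps)
Total swaps: 4


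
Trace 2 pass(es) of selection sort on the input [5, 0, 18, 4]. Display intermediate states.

Pass 1: Select minimum 0 at index 1, swap -> [0, 5, 18, 4]
Pass 2: Select minimum 4 at index 3, swap -> [0, 4, 18, 5]


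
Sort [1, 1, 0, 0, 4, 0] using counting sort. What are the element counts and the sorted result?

Count array: [3, 2, 0, 0, 1]
(count[i] = number of elements equal to i)
Cumulative count: [3, 5, 5, 5, 6]
Sorted: [0, 0, 0, 1, 1, 4]


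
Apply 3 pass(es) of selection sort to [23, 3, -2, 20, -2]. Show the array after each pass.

Pass 1: Select minimum -2 at index 2, swap -> [-2, 3, 23, 20, -2]
Pass 2: Select minimum -2 at index 4, swap -> [-2, -2, 23, 20, 3]
Pass 3: Select minimum 3 at index 4, swap -> [-2, -2, 3, 20, 23]


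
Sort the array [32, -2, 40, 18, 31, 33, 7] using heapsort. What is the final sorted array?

Build heap: [40, 31, 33, 18, -2, 32, 7]
Extract 40: [33, 31, 32, 18, -2, 7, 40]
Extract 33: [32, 31, 7, 18, -2, 33, 40]
Extract 32: [31, 18, 7, -2, 32, 33, 40]
Extract 31: [18, -2, 7, 31, 32, 33, 40]
Extract 18: [7, -2, 18, 31, 32, 33, 40]
Extract 7: [-2, 7, 18, 31, 32, 33, 40]


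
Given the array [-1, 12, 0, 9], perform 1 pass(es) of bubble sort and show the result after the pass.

After pass 1: [-1, 0, 9, 12] (2 swaps)
Total swaps: 2


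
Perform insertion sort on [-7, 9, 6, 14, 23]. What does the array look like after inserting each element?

First element -7 is already 'sorted'
Insert 9: shifted 0 elements -> [-7, 9, 6, 14, 23]
Insert 6: shifted 1 elements -> [-7, 6, 9, 14, 23]
Insert 14: shifted 0 elements -> [-7, 6, 9, 14, 23]
Insert 23: shifted 0 elements -> [-7, 6, 9, 14, 23]


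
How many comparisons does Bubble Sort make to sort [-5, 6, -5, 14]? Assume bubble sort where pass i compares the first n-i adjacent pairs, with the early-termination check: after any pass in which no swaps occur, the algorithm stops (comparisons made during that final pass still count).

Pass 1: compare adjacent pairs (0,1)..(2,3) = 3 comparison(s), 1 swap(s) -> [-5, -5, 6, 14]
Pass 2: compare adjacent pairs (0,1)..(1,2) = 2 comparison(s), 0 swap(s) -> [-5, -5, 6, 14]
No swaps in this pass, so bubble sort stops here.
Total comparisons: 3 + 2 = 5


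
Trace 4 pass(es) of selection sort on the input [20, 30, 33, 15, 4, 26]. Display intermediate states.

Pass 1: Select minimum 4 at index 4, swap -> [4, 30, 33, 15, 20, 26]
Pass 2: Select minimum 15 at index 3, swap -> [4, 15, 33, 30, 20, 26]
Pass 3: Select minimum 20 at index 4, swap -> [4, 15, 20, 30, 33, 26]
Pass 4: Select minimum 26 at index 5, swap -> [4, 15, 20, 26, 33, 30]


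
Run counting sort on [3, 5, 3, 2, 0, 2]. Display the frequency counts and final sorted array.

Count array: [1, 0, 2, 2, 0, 1]
(count[i] = number of elements equal to i)
Cumulative count: [1, 1, 3, 5, 5, 6]
Sorted: [0, 2, 2, 3, 3, 5]


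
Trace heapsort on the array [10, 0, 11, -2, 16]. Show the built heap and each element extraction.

Build heap: [16, 10, 11, -2, 0]
Extract 16: [11, 10, 0, -2, 16]
Extract 11: [10, -2, 0, 11, 16]
Extract 10: [0, -2, 10, 11, 16]
Extract 0: [-2, 0, 10, 11, 16]


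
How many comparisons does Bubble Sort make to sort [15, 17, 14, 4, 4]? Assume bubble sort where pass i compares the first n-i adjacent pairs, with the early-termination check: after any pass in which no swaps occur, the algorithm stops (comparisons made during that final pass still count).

Pass 1: compare adjacent pairs (0,1)..(3,4) = 4 comparison(s), 3 swap(s) -> [15, 14, 4, 4, 17]
Pass 2: compare adjacent pairs (0,1)..(2,3) = 3 comparison(s), 3 swap(s) -> [14, 4, 4, 15, 17]
Pass 3: compare adjacent pairs (0,1)..(1,2) = 2 comparison(s), 2 swap(s) -> [4, 4, 14, 15, 17]
Pass 4: compare adjacent pairs (0,1)..(0,1) = 1 comparison(s), 0 swap(s) -> [4, 4, 14, 15, 17]
No swaps in this pass, so bubble sort stops here.
Total comparisons: 4 + 3 + 2 + 1 = 10


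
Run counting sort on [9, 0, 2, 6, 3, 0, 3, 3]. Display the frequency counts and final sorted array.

Count array: [2, 0, 1, 3, 0, 0, 1, 0, 0, 1]
(count[i] = number of elements equal to i)
Cumulative count: [2, 2, 3, 6, 6, 6, 7, 7, 7, 8]
Sorted: [0, 0, 2, 3, 3, 3, 6, 9]


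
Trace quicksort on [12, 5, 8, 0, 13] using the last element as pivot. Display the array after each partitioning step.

Partition 1: pivot=13 at index 4 -> [12, 5, 8, 0, 13]
Partition 2: pivot=0 at index 0 -> [0, 5, 8, 12, 13]
Partition 3: pivot=12 at index 3 -> [0, 5, 8, 12, 13]
Partition 4: pivot=8 at index 2 -> [0, 5, 8, 12, 13]


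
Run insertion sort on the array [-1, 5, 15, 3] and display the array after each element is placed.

First element -1 is already 'sorted'
Insert 5: shifted 0 elements -> [-1, 5, 15, 3]
Insert 15: shifted 0 elements -> [-1, 5, 15, 3]
Insert 3: shifted 2 elements -> [-1, 3, 5, 15]


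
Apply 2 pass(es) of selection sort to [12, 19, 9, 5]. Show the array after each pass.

Pass 1: Select minimum 5 at index 3, swap -> [5, 19, 9, 12]
Pass 2: Select minimum 9 at index 2, swap -> [5, 9, 19, 12]


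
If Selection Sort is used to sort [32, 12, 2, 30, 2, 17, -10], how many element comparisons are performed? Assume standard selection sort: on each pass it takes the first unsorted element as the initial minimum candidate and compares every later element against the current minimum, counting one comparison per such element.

Pass 1: scan indices 1..6 for the minimum = 6 comparison(s); min is -10, place at index 0 -> [-10, 12, 2, 30, 2, 17, 32]
Pass 2: scan indices 2..6 for the minimum = 5 comparison(s); min is 2, place at index 1 -> [-10, 2, 12, 30, 2, 17, 32]
Pass 3: scan indices 3..6 for the minimum = 4 comparison(s); min is 2, place at index 2 -> [-10, 2, 2, 30, 12, 17, 32]
Pass 4: scan indices 4..6 for the minimum = 3 comparison(s); min is 12, place at index 3 -> [-10, 2, 2, 12, 30, 17, 32]
Pass 5: scan indices 5..6 for the minimum = 2 comparison(s); min is 17, place at index 4 -> [-10, 2, 2, 12, 17, 30, 32]
Pass 6: scan indices 6..6 for the minimum = 1 comparison(s); min is 30, place at index 5 -> [-10, 2, 2, 12, 17, 30, 32]
Selection sort always scans the whole unsorted suffix, so the count is (n-1) + (n-2) + ... + 1 = n(n-1)/2 = 7*6/2 = 21 regardless of the input order.
Total comparisons: 6 + 5 + 4 + 3 + 2 + 1 = 21


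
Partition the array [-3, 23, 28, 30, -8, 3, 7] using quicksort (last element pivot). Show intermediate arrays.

Partition 1: pivot=7 at index 3 -> [-3, -8, 3, 7, 23, 28, 30]
Partition 2: pivot=3 at index 2 -> [-3, -8, 3, 7, 23, 28, 30]
Partition 3: pivot=-8 at index 0 -> [-8, -3, 3, 7, 23, 28, 30]
Partition 4: pivot=30 at index 6 -> [-8, -3, 3, 7, 23, 28, 30]
Partition 5: pivot=28 at index 5 -> [-8, -3, 3, 7, 23, 28, 30]


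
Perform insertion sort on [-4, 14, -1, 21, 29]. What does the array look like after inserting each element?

First element -4 is already 'sorted'
Insert 14: shifted 0 elements -> [-4, 14, -1, 21, 29]
Insert -1: shifted 1 elements -> [-4, -1, 14, 21, 29]
Insert 21: shifted 0 elements -> [-4, -1, 14, 21, 29]
Insert 29: shifted 0 elements -> [-4, -1, 14, 21, 29]


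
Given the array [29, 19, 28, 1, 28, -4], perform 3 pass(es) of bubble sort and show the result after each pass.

After pass 1: [19, 28, 1, 28, -4, 29] (5 swaps)
After pass 2: [19, 1, 28, -4, 28, 29] (2 swaps)
After pass 3: [1, 19, -4, 28, 28, 29] (2 swaps)
Total swaps: 9


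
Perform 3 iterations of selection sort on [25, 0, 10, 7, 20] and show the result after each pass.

Pass 1: Select minimum 0 at index 1, swap -> [0, 25, 10, 7, 20]
Pass 2: Select minimum 7 at index 3, swap -> [0, 7, 10, 25, 20]
Pass 3: Select minimum 10 at index 2, swap -> [0, 7, 10, 25, 20]


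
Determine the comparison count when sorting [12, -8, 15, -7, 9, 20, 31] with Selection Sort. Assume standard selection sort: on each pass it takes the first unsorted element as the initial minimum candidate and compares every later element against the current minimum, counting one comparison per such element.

Pass 1: scan indices 1..6 for the minimum = 6 comparison(s); min is -8, place at index 0 -> [-8, 12, 15, -7, 9, 20, 31]
Pass 2: scan indices 2..6 for the minimum = 5 comparison(s); min is -7, place at index 1 -> [-8, -7, 15, 12, 9, 20, 31]
Pass 3: scan indices 3..6 for the minimum = 4 comparison(s); min is 9, place at index 2 -> [-8, -7, 9, 12, 15, 20, 31]
Pass 4: scan indices 4..6 for the minimum = 3 comparison(s); min is 12, place at index 3 -> [-8, -7, 9, 12, 15, 20, 31]
Pass 5: scan indices 5..6 for the minimum = 2 comparison(s); min is 15, place at index 4 -> [-8, -7, 9, 12, 15, 20, 31]
Pass 6: scan indices 6..6 for the minimum = 1 comparison(s); min is 20, place at index 5 -> [-8, -7, 9, 12, 15, 20, 31]
Selection sort always scans the whole unsorted suffix, so the count is (n-1) + (n-2) + ... + 1 = n(n-1)/2 = 7*6/2 = 21 regardless of the input order.
Total comparisons: 6 + 5 + 4 + 3 + 2 + 1 = 21


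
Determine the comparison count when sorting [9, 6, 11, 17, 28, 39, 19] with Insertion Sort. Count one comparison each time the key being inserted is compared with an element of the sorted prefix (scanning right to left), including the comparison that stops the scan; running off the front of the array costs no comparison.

Insert 6: 9 > 6 (shift), reached front = 1 comparison(s) -> [6, 9, 11, 17, 28, 39, 19]
Insert 11: 9 <= 11 (stop) = 1 comparison(s) -> [6, 9, 11, 17, 28, 39, 19]
Insert 17: 11 <= 17 (stop) = 1 comparison(s) -> [6, 9, 11, 17, 28, 39, 19]
Insert 28: 17 <= 28 (stop) = 1 comparison(s) -> [6, 9, 11, 17, 28, 39, 19]
Insert 39: 28 <= 39 (stop) = 1 comparison(s) -> [6, 9, 11, 17, 28, 39, 19]
Insert 19: 39 > 19 (shift), 28 > 19 (shift), 17 <= 19 (stop) = 3 comparison(s) -> [6, 9, 11, 17, 19, 28, 39]
Total comparisons: 1 + 1 + 1 + 1 + 1 + 3 = 8


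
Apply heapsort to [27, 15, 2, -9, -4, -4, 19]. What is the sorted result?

Build heap: [27, 15, 19, -9, -4, -4, 2]
Extract 27: [19, 15, 2, -9, -4, -4, 27]
Extract 19: [15, -4, 2, -9, -4, 19, 27]
Extract 15: [2, -4, -4, -9, 15, 19, 27]
Extract 2: [-4, -9, -4, 2, 15, 19, 27]
Extract -4: [-4, -9, -4, 2, 15, 19, 27]
Extract -4: [-9, -4, -4, 2, 15, 19, 27]


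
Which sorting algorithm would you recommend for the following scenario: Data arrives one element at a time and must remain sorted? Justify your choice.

Best choice: Insertion sort
Reason: Insertion sort naturally handles online/streaming input by inserting each new element into sorted position


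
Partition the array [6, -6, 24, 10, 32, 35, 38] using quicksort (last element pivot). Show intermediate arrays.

Partition 1: pivot=38 at index 6 -> [6, -6, 24, 10, 32, 35, 38]
Partition 2: pivot=35 at index 5 -> [6, -6, 24, 10, 32, 35, 38]
Partition 3: pivot=32 at index 4 -> [6, -6, 24, 10, 32, 35, 38]
Partition 4: pivot=10 at index 2 -> [6, -6, 10, 24, 32, 35, 38]
Partition 5: pivot=-6 at index 0 -> [-6, 6, 10, 24, 32, 35, 38]


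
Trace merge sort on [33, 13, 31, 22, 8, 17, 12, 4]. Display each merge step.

Divide and conquer:
  Merge [33] + [13] -> [13, 33]
  Merge [31] + [22] -> [22, 31]
  Merge [13, 33] + [22, 31] -> [13, 22, 31, 33]
  Merge [8] + [17] -> [8, 17]
  Merge [12] + [4] -> [4, 12]
  Merge [8, 17] + [4, 12] -> [4, 8, 12, 17]
  Merge [13, 22, 31, 33] + [4, 8, 12, 17] -> [4, 8, 12, 13, 17, 22, 31, 33]


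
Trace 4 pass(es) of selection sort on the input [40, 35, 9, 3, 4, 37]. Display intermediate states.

Pass 1: Select minimum 3 at index 3, swap -> [3, 35, 9, 40, 4, 37]
Pass 2: Select minimum 4 at index 4, swap -> [3, 4, 9, 40, 35, 37]
Pass 3: Select minimum 9 at index 2, swap -> [3, 4, 9, 40, 35, 37]
Pass 4: Select minimum 35 at index 4, swap -> [3, 4, 9, 35, 40, 37]


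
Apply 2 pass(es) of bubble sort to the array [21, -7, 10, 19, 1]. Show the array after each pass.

After pass 1: [-7, 10, 19, 1, 21] (4 swaps)
After pass 2: [-7, 10, 1, 19, 21] (1 swaps)
Total swaps: 5


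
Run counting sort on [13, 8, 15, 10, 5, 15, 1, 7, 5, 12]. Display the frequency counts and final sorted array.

Count array: [0, 1, 0, 0, 0, 2, 0, 1, 1, 0, 1, 0, 1, 1, 0, 2]
(count[i] = number of elements equal to i)
Cumulative count: [0, 1, 1, 1, 1, 3, 3, 4, 5, 5, 6, 6, 7, 8, 8, 10]
Sorted: [1, 5, 5, 7, 8, 10, 12, 13, 15, 15]


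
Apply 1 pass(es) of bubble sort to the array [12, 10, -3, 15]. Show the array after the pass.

After pass 1: [10, -3, 12, 15] (2 swaps)
Total swaps: 2


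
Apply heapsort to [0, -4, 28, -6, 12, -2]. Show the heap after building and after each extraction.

Build heap: [28, 12, 0, -6, -4, -2]
Extract 28: [12, -2, 0, -6, -4, 28]
Extract 12: [0, -2, -4, -6, 12, 28]
Extract 0: [-2, -6, -4, 0, 12, 28]
Extract -2: [-4, -6, -2, 0, 12, 28]
Extract -4: [-6, -4, -2, 0, 12, 28]


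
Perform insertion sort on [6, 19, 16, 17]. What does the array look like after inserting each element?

First element 6 is already 'sorted'
Insert 19: shifted 0 elements -> [6, 19, 16, 17]
Insert 16: shifted 1 elements -> [6, 16, 19, 17]
Insert 17: shifted 1 elements -> [6, 16, 17, 19]


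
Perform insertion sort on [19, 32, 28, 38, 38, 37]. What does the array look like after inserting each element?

First element 19 is already 'sorted'
Insert 32: shifted 0 elements -> [19, 32, 28, 38, 38, 37]
Insert 28: shifted 1 elements -> [19, 28, 32, 38, 38, 37]
Insert 38: shifted 0 elements -> [19, 28, 32, 38, 38, 37]
Insert 38: shifted 0 elements -> [19, 28, 32, 38, 38, 37]
Insert 37: shifted 2 elements -> [19, 28, 32, 37, 38, 38]


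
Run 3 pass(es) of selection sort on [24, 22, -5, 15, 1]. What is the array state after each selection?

Pass 1: Select minimum -5 at index 2, swap -> [-5, 22, 24, 15, 1]
Pass 2: Select minimum 1 at index 4, swap -> [-5, 1, 24, 15, 22]
Pass 3: Select minimum 15 at index 3, swap -> [-5, 1, 15, 24, 22]


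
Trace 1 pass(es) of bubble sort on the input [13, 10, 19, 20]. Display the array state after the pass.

After pass 1: [10, 13, 19, 20] (1 swaps)
Total swaps: 1


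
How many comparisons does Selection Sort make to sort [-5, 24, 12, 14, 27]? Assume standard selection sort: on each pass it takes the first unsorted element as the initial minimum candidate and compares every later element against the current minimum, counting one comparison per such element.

Pass 1: scan indices 1..4 for the minimum = 4 comparison(s); min is -5, place at index 0 -> [-5, 24, 12, 14, 27]
Pass 2: scan indices 2..4 for the minimum = 3 comparison(s); min is 12, place at index 1 -> [-5, 12, 24, 14, 27]
Pass 3: scan indices 3..4 for the minimum = 2 comparison(s); min is 14, place at index 2 -> [-5, 12, 14, 24, 27]
Pass 4: scan indices 4..4 for the minimum = 1 comparison(s); min is 24, place at index 3 -> [-5, 12, 14, 24, 27]
Selection sort always scans the whole unsorted suffix, so the count is (n-1) + (n-2) + ... + 1 = n(n-1)/2 = 5*4/2 = 10 regardless of the input order.
Total comparisons: 4 + 3 + 2 + 1 = 10


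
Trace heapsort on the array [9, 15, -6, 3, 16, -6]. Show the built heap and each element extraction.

Build heap: [16, 15, -6, 3, 9, -6]
Extract 16: [15, 9, -6, 3, -6, 16]
Extract 15: [9, 3, -6, -6, 15, 16]
Extract 9: [3, -6, -6, 9, 15, 16]
Extract 3: [-6, -6, 3, 9, 15, 16]
Extract -6: [-6, -6, 3, 9, 15, 16]


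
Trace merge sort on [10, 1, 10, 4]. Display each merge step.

Divide and conquer:
  Merge [10] + [1] -> [1, 10]
  Merge [10] + [4] -> [4, 10]
  Merge [1, 10] + [4, 10] -> [1, 4, 10, 10]


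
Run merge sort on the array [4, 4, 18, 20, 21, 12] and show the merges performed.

Divide and conquer:
  Merge [4] + [18] -> [4, 18]
  Merge [4] + [4, 18] -> [4, 4, 18]
  Merge [21] + [12] -> [12, 21]
  Merge [20] + [12, 21] -> [12, 20, 21]
  Merge [4, 4, 18] + [12, 20, 21] -> [4, 4, 12, 18, 20, 21]


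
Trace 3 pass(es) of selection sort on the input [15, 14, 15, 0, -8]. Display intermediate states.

Pass 1: Select minimum -8 at index 4, swap -> [-8, 14, 15, 0, 15]
Pass 2: Select minimum 0 at index 3, swap -> [-8, 0, 15, 14, 15]
Pass 3: Select minimum 14 at index 3, swap -> [-8, 0, 14, 15, 15]


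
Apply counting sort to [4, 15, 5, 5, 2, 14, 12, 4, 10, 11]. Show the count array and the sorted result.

Count array: [0, 0, 1, 0, 2, 2, 0, 0, 0, 0, 1, 1, 1, 0, 1, 1]
(count[i] = number of elements equal to i)
Cumulative count: [0, 0, 1, 1, 3, 5, 5, 5, 5, 5, 6, 7, 8, 8, 9, 10]
Sorted: [2, 4, 4, 5, 5, 10, 11, 12, 14, 15]


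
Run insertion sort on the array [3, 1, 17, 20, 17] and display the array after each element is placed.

First element 3 is already 'sorted'
Insert 1: shifted 1 elements -> [1, 3, 17, 20, 17]
Insert 17: shifted 0 elements -> [1, 3, 17, 20, 17]
Insert 20: shifted 0 elements -> [1, 3, 17, 20, 17]
Insert 17: shifted 1 elements -> [1, 3, 17, 17, 20]


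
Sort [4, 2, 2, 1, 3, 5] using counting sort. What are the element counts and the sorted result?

Count array: [0, 1, 2, 1, 1, 1]
(count[i] = number of elements equal to i)
Cumulative count: [0, 1, 3, 4, 5, 6]
Sorted: [1, 2, 2, 3, 4, 5]


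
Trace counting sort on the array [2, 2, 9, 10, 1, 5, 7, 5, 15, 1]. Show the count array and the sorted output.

Count array: [0, 2, 2, 0, 0, 2, 0, 1, 0, 1, 1, 0, 0, 0, 0, 1]
(count[i] = number of elements equal to i)
Cumulative count: [0, 2, 4, 4, 4, 6, 6, 7, 7, 8, 9, 9, 9, 9, 9, 10]
Sorted: [1, 1, 2, 2, 5, 5, 7, 9, 10, 15]


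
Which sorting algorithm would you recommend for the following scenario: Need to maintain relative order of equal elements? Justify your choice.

Best choice: Merge sort or Insertion sort
Reason: Both are stable; quicksort and heapsort are not stable


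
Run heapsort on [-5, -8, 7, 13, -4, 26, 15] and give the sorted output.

Build heap: [26, 13, 15, -8, -4, 7, -5]
Extract 26: [15, 13, 7, -8, -4, -5, 26]
Extract 15: [13, -4, 7, -8, -5, 15, 26]
Extract 13: [7, -4, -5, -8, 13, 15, 26]
Extract 7: [-4, -8, -5, 7, 13, 15, 26]
Extract -4: [-5, -8, -4, 7, 13, 15, 26]
Extract -5: [-8, -5, -4, 7, 13, 15, 26]


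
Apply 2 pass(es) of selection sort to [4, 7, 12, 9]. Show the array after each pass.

Pass 1: Select minimum 4 at index 0, swap -> [4, 7, 12, 9]
Pass 2: Select minimum 7 at index 1, swap -> [4, 7, 12, 9]


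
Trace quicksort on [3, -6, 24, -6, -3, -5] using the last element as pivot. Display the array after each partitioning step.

Partition 1: pivot=-5 at index 2 -> [-6, -6, -5, 3, -3, 24]
Partition 2: pivot=-6 at index 1 -> [-6, -6, -5, 3, -3, 24]
Partition 3: pivot=24 at index 5 -> [-6, -6, -5, 3, -3, 24]
Partition 4: pivot=-3 at index 3 -> [-6, -6, -5, -3, 3, 24]


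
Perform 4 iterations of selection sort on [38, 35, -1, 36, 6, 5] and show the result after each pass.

Pass 1: Select minimum -1 at index 2, swap -> [-1, 35, 38, 36, 6, 5]
Pass 2: Select minimum 5 at index 5, swap -> [-1, 5, 38, 36, 6, 35]
Pass 3: Select minimum 6 at index 4, swap -> [-1, 5, 6, 36, 38, 35]
Pass 4: Select minimum 35 at index 5, swap -> [-1, 5, 6, 35, 38, 36]


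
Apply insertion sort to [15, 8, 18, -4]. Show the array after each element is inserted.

First element 15 is already 'sorted'
Insert 8: shifted 1 elements -> [8, 15, 18, -4]
Insert 18: shifted 0 elements -> [8, 15, 18, -4]
Insert -4: shifted 3 elements -> [-4, 8, 15, 18]


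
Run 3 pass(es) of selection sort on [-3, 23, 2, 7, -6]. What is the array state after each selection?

Pass 1: Select minimum -6 at index 4, swap -> [-6, 23, 2, 7, -3]
Pass 2: Select minimum -3 at index 4, swap -> [-6, -3, 2, 7, 23]
Pass 3: Select minimum 2 at index 2, swap -> [-6, -3, 2, 7, 23]


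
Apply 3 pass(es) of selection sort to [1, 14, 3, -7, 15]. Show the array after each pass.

Pass 1: Select minimum -7 at index 3, swap -> [-7, 14, 3, 1, 15]
Pass 2: Select minimum 1 at index 3, swap -> [-7, 1, 3, 14, 15]
Pass 3: Select minimum 3 at index 2, swap -> [-7, 1, 3, 14, 15]


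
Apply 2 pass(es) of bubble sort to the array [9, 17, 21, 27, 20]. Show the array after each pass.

After pass 1: [9, 17, 21, 20, 27] (1 swaps)
After pass 2: [9, 17, 20, 21, 27] (1 swaps)
Total swaps: 2


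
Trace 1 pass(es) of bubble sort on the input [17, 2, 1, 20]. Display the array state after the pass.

After pass 1: [2, 1, 17, 20] (2 swaps)
Total swaps: 2


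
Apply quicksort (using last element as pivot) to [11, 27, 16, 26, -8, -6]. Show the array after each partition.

Partition 1: pivot=-6 at index 1 -> [-8, -6, 16, 26, 11, 27]
Partition 2: pivot=27 at index 5 -> [-8, -6, 16, 26, 11, 27]
Partition 3: pivot=11 at index 2 -> [-8, -6, 11, 26, 16, 27]
Partition 4: pivot=16 at index 3 -> [-8, -6, 11, 16, 26, 27]


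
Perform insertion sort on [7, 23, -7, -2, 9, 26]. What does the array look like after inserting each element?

First element 7 is already 'sorted'
Insert 23: shifted 0 elements -> [7, 23, -7, -2, 9, 26]
Insert -7: shifted 2 elements -> [-7, 7, 23, -2, 9, 26]
Insert -2: shifted 2 elements -> [-7, -2, 7, 23, 9, 26]
Insert 9: shifted 1 elements -> [-7, -2, 7, 9, 23, 26]
Insert 26: shifted 0 elements -> [-7, -2, 7, 9, 23, 26]


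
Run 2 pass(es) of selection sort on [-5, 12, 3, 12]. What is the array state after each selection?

Pass 1: Select minimum -5 at index 0, swap -> [-5, 12, 3, 12]
Pass 2: Select minimum 3 at index 2, swap -> [-5, 3, 12, 12]


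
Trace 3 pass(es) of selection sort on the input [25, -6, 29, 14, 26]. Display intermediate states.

Pass 1: Select minimum -6 at index 1, swap -> [-6, 25, 29, 14, 26]
Pass 2: Select minimum 14 at index 3, swap -> [-6, 14, 29, 25, 26]
Pass 3: Select minimum 25 at index 3, swap -> [-6, 14, 25, 29, 26]


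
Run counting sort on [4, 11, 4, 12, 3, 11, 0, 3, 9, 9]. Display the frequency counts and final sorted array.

Count array: [1, 0, 0, 2, 2, 0, 0, 0, 0, 2, 0, 2, 1]
(count[i] = number of elements equal to i)
Cumulative count: [1, 1, 1, 3, 5, 5, 5, 5, 5, 7, 7, 9, 10]
Sorted: [0, 3, 3, 4, 4, 9, 9, 11, 11, 12]


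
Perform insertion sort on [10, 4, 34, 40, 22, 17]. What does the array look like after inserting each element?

First element 10 is already 'sorted'
Insert 4: shifted 1 elements -> [4, 10, 34, 40, 22, 17]
Insert 34: shifted 0 elements -> [4, 10, 34, 40, 22, 17]
Insert 40: shifted 0 elements -> [4, 10, 34, 40, 22, 17]
Insert 22: shifted 2 elements -> [4, 10, 22, 34, 40, 17]
Insert 17: shifted 3 elements -> [4, 10, 17, 22, 34, 40]


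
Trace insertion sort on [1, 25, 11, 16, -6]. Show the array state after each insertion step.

First element 1 is already 'sorted'
Insert 25: shifted 0 elements -> [1, 25, 11, 16, -6]
Insert 11: shifted 1 elements -> [1, 11, 25, 16, -6]
Insert 16: shifted 1 elements -> [1, 11, 16, 25, -6]
Insert -6: shifted 4 elements -> [-6, 1, 11, 16, 25]


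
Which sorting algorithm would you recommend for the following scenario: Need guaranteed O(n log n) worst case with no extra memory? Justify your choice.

Best choice: Heapsort
Reason: Heapsort is O(n log n) worst case and sorts in-place; quicksort can degrade to O(n^2)


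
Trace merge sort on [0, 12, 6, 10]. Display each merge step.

Divide and conquer:
  Merge [0] + [12] -> [0, 12]
  Merge [6] + [10] -> [6, 10]
  Merge [0, 12] + [6, 10] -> [0, 6, 10, 12]


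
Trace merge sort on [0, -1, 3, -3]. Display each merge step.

Divide and conquer:
  Merge [0] + [-1] -> [-1, 0]
  Merge [3] + [-3] -> [-3, 3]
  Merge [-1, 0] + [-3, 3] -> [-3, -1, 0, 3]


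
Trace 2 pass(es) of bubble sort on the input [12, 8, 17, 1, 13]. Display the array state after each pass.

After pass 1: [8, 12, 1, 13, 17] (3 swaps)
After pass 2: [8, 1, 12, 13, 17] (1 swaps)
Total swaps: 4


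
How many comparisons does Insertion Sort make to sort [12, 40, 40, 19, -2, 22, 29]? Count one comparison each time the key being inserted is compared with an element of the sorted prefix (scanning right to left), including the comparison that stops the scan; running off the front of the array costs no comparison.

Insert 40: 12 <= 40 (stop) = 1 comparison(s) -> [12, 40, 40, 19, -2, 22, 29]
Insert 40: 40 <= 40 (stop) = 1 comparison(s) -> [12, 40, 40, 19, -2, 22, 29]
Insert 19: 40 > 19 (shift), 40 > 19 (shift), 12 <= 19 (stop) = 3 comparison(s) -> [12, 19, 40, 40, -2, 22, 29]
Insert -2: 40 > -2 (shift), 40 > -2 (shift), 19 > -2 (shift), 12 > -2 (shift), reached front = 4 comparison(s) -> [-2, 12, 19, 40, 40, 22, 29]
Insert 22: 40 > 22 (shift), 40 > 22 (shift), 19 <= 22 (stop) = 3 comparison(s) -> [-2, 12, 19, 22, 40, 40, 29]
Insert 29: 40 > 29 (shift), 40 > 29 (shift), 22 <= 29 (stop) = 3 comparison(s) -> [-2, 12, 19, 22, 29, 40, 40]
Total comparisons: 1 + 1 + 3 + 4 + 3 + 3 = 15


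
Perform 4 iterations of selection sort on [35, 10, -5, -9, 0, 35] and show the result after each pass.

Pass 1: Select minimum -9 at index 3, swap -> [-9, 10, -5, 35, 0, 35]
Pass 2: Select minimum -5 at index 2, swap -> [-9, -5, 10, 35, 0, 35]
Pass 3: Select minimum 0 at index 4, swap -> [-9, -5, 0, 35, 10, 35]
Pass 4: Select minimum 10 at index 4, swap -> [-9, -5, 0, 10, 35, 35]


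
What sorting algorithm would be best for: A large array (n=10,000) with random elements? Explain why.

Best choice: Quicksort or Mergesort
Reason: Both have O(n log n) average case; quicksort has lower constant factors


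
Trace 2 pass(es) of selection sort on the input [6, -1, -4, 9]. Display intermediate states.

Pass 1: Select minimum -4 at index 2, swap -> [-4, -1, 6, 9]
Pass 2: Select minimum -1 at index 1, swap -> [-4, -1, 6, 9]


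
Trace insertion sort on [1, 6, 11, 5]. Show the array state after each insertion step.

First element 1 is already 'sorted'
Insert 6: shifted 0 elements -> [1, 6, 11, 5]
Insert 11: shifted 0 elements -> [1, 6, 11, 5]
Insert 5: shifted 2 elements -> [1, 5, 6, 11]


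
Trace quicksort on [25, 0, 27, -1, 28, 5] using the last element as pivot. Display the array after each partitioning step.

Partition 1: pivot=5 at index 2 -> [0, -1, 5, 25, 28, 27]
Partition 2: pivot=-1 at index 0 -> [-1, 0, 5, 25, 28, 27]
Partition 3: pivot=27 at index 4 -> [-1, 0, 5, 25, 27, 28]


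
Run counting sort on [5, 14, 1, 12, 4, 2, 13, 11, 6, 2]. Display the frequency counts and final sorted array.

Count array: [0, 1, 2, 0, 1, 1, 1, 0, 0, 0, 0, 1, 1, 1, 1]
(count[i] = number of elements equal to i)
Cumulative count: [0, 1, 3, 3, 4, 5, 6, 6, 6, 6, 6, 7, 8, 9, 10]
Sorted: [1, 2, 2, 4, 5, 6, 11, 12, 13, 14]


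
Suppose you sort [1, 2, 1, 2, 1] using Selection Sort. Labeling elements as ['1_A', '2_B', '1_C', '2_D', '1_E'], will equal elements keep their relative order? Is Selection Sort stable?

Trace Selection Sort on the labeled array (the key is the number; the letter only tracks identity):
  Pass 1: minimum 1_A is already at index 0; no swap -> [1_A, 2_B, 1_C, 2_D, 1_E]
  Pass 2: minimum of unsorted part is 1_C at index 2; swap it with 2_B at index 1 -> [1_A, 1_C, 2_B, 2_D, 1_E]
  Pass 3: minimum of unsorted part is 1_E at index 4; swap it with 2_B at index 2 -> [1_A, 1_C, 1_E, 2_D, 2_B]
  Pass 4: minimum 2_D is already at index 3; no swap -> [1_A, 1_C, 1_E, 2_D, 2_B]
Final order: [1_A, 1_C, 1_E, 2_D, 2_B]
Equal keys:
  value 1: originally 1_A, 1_C, 1_E; after sorting 1_A, 1_C, 1_E -> order preserved
  value 2: originally 2_B, 2_D; after sorting 2_D, 2_B -> order changed
Equal keys were reordered, so Selection Sort is not stable: the long-range swap that moves the minimum into place can carry an element past an equal key. (One such input is enough; an unstable sort may happen to preserve order on other inputs, but it gives no guarantee.)
Answer: Not stable


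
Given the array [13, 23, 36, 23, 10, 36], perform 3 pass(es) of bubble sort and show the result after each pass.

After pass 1: [13, 23, 23, 10, 36, 36] (2 swaps)
After pass 2: [13, 23, 10, 23, 36, 36] (1 swaps)
After pass 3: [13, 10, 23, 23, 36, 36] (1 swaps)
Total swaps: 4


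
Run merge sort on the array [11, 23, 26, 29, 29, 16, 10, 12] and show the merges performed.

Divide and conquer:
  Merge [11] + [23] -> [11, 23]
  Merge [26] + [29] -> [26, 29]
  Merge [11, 23] + [26, 29] -> [11, 23, 26, 29]
  Merge [29] + [16] -> [16, 29]
  Merge [10] + [12] -> [10, 12]
  Merge [16, 29] + [10, 12] -> [10, 12, 16, 29]
  Merge [11, 23, 26, 29] + [10, 12, 16, 29] -> [10, 11, 12, 16, 23, 26, 29, 29]


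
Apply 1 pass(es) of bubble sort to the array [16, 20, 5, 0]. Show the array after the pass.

After pass 1: [16, 5, 0, 20] (2 swaps)
Total swaps: 2


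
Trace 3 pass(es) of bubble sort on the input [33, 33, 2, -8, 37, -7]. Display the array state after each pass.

After pass 1: [33, 2, -8, 33, -7, 37] (3 swaps)
After pass 2: [2, -8, 33, -7, 33, 37] (3 swaps)
After pass 3: [-8, 2, -7, 33, 33, 37] (2 swaps)
Total swaps: 8


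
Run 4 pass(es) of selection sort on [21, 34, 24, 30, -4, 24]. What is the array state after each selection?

Pass 1: Select minimum -4 at index 4, swap -> [-4, 34, 24, 30, 21, 24]
Pass 2: Select minimum 21 at index 4, swap -> [-4, 21, 24, 30, 34, 24]
Pass 3: Select minimum 24 at index 2, swap -> [-4, 21, 24, 30, 34, 24]
Pass 4: Select minimum 24 at index 5, swap -> [-4, 21, 24, 24, 34, 30]


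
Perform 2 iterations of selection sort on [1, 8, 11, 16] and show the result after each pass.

Pass 1: Select minimum 1 at index 0, swap -> [1, 8, 11, 16]
Pass 2: Select minimum 8 at index 1, swap -> [1, 8, 11, 16]


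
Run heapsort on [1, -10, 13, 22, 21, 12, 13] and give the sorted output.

Build heap: [22, 21, 13, -10, 1, 12, 13]
Extract 22: [21, 13, 13, -10, 1, 12, 22]
Extract 21: [13, 12, 13, -10, 1, 21, 22]
Extract 13: [13, 12, 1, -10, 13, 21, 22]
Extract 13: [12, -10, 1, 13, 13, 21, 22]
Extract 12: [1, -10, 12, 13, 13, 21, 22]
Extract 1: [-10, 1, 12, 13, 13, 21, 22]


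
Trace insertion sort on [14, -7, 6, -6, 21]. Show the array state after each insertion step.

First element 14 is already 'sorted'
Insert -7: shifted 1 elements -> [-7, 14, 6, -6, 21]
Insert 6: shifted 1 elements -> [-7, 6, 14, -6, 21]
Insert -6: shifted 2 elements -> [-7, -6, 6, 14, 21]
Insert 21: shifted 0 elements -> [-7, -6, 6, 14, 21]


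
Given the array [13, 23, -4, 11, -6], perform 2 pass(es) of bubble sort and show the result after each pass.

After pass 1: [13, -4, 11, -6, 23] (3 swaps)
After pass 2: [-4, 11, -6, 13, 23] (3 swaps)
Total swaps: 6


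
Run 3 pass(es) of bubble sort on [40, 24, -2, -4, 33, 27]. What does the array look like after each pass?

After pass 1: [24, -2, -4, 33, 27, 40] (5 swaps)
After pass 2: [-2, -4, 24, 27, 33, 40] (3 swaps)
After pass 3: [-4, -2, 24, 27, 33, 40] (1 swaps)
Total swaps: 9


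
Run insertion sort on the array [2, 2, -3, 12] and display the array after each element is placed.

First element 2 is already 'sorted'
Insert 2: shifted 0 elements -> [2, 2, -3, 12]
Insert -3: shifted 2 elements -> [-3, 2, 2, 12]
Insert 12: shifted 0 elements -> [-3, 2, 2, 12]


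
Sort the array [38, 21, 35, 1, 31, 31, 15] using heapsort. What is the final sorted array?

Build heap: [38, 31, 35, 1, 21, 31, 15]
Extract 38: [35, 31, 31, 1, 21, 15, 38]
Extract 35: [31, 21, 31, 1, 15, 35, 38]
Extract 31: [31, 21, 15, 1, 31, 35, 38]
Extract 31: [21, 1, 15, 31, 31, 35, 38]
Extract 21: [15, 1, 21, 31, 31, 35, 38]
Extract 15: [1, 15, 21, 31, 31, 35, 38]


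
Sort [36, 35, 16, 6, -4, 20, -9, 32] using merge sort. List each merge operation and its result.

Divide and conquer:
  Merge [36] + [35] -> [35, 36]
  Merge [16] + [6] -> [6, 16]
  Merge [35, 36] + [6, 16] -> [6, 16, 35, 36]
  Merge [-4] + [20] -> [-4, 20]
  Merge [-9] + [32] -> [-9, 32]
  Merge [-4, 20] + [-9, 32] -> [-9, -4, 20, 32]
  Merge [6, 16, 35, 36] + [-9, -4, 20, 32] -> [-9, -4, 6, 16, 20, 32, 35, 36]


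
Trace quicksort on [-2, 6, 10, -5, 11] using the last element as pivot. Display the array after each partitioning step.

Partition 1: pivot=11 at index 4 -> [-2, 6, 10, -5, 11]
Partition 2: pivot=-5 at index 0 -> [-5, 6, 10, -2, 11]
Partition 3: pivot=-2 at index 1 -> [-5, -2, 10, 6, 11]
Partition 4: pivot=6 at index 2 -> [-5, -2, 6, 10, 11]


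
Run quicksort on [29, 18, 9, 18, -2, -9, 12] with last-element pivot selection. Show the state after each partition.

Partition 1: pivot=12 at index 3 -> [9, -2, -9, 12, 18, 29, 18]
Partition 2: pivot=-9 at index 0 -> [-9, -2, 9, 12, 18, 29, 18]
Partition 3: pivot=9 at index 2 -> [-9, -2, 9, 12, 18, 29, 18]
Partition 4: pivot=18 at index 5 -> [-9, -2, 9, 12, 18, 18, 29]


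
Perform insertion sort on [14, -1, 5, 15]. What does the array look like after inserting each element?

First element 14 is already 'sorted'
Insert -1: shifted 1 elements -> [-1, 14, 5, 15]
Insert 5: shifted 1 elements -> [-1, 5, 14, 15]
Insert 15: shifted 0 elements -> [-1, 5, 14, 15]


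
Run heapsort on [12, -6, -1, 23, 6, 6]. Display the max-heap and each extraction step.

Build heap: [23, 12, 6, -6, 6, -1]
Extract 23: [12, 6, 6, -6, -1, 23]
Extract 12: [6, -1, 6, -6, 12, 23]
Extract 6: [6, -1, -6, 6, 12, 23]
Extract 6: [-1, -6, 6, 6, 12, 23]
Extract -1: [-6, -1, 6, 6, 12, 23]


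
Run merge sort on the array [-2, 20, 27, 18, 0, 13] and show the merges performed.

Divide and conquer:
  Merge [20] + [27] -> [20, 27]
  Merge [-2] + [20, 27] -> [-2, 20, 27]
  Merge [0] + [13] -> [0, 13]
  Merge [18] + [0, 13] -> [0, 13, 18]
  Merge [-2, 20, 27] + [0, 13, 18] -> [-2, 0, 13, 18, 20, 27]


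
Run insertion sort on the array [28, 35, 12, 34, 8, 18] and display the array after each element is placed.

First element 28 is already 'sorted'
Insert 35: shifted 0 elements -> [28, 35, 12, 34, 8, 18]
Insert 12: shifted 2 elements -> [12, 28, 35, 34, 8, 18]
Insert 34: shifted 1 elements -> [12, 28, 34, 35, 8, 18]
Insert 8: shifted 4 elements -> [8, 12, 28, 34, 35, 18]
Insert 18: shifted 3 elements -> [8, 12, 18, 28, 34, 35]


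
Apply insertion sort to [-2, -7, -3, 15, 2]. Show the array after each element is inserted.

First element -2 is already 'sorted'
Insert -7: shifted 1 elements -> [-7, -2, -3, 15, 2]
Insert -3: shifted 1 elements -> [-7, -3, -2, 15, 2]
Insert 15: shifted 0 elements -> [-7, -3, -2, 15, 2]
Insert 2: shifted 1 elements -> [-7, -3, -2, 2, 15]


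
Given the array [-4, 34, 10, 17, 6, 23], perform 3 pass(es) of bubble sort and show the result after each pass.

After pass 1: [-4, 10, 17, 6, 23, 34] (4 swaps)
After pass 2: [-4, 10, 6, 17, 23, 34] (1 swaps)
After pass 3: [-4, 6, 10, 17, 23, 34] (1 swaps)
Total swaps: 6


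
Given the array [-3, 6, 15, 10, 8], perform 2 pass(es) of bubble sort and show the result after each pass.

After pass 1: [-3, 6, 10, 8, 15] (2 swaps)
After pass 2: [-3, 6, 8, 10, 15] (1 swaps)
Total swaps: 3


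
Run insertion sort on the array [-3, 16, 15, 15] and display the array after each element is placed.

First element -3 is already 'sorted'
Insert 16: shifted 0 elements -> [-3, 16, 15, 15]
Insert 15: shifted 1 elements -> [-3, 15, 16, 15]
Insert 15: shifted 1 elements -> [-3, 15, 15, 16]


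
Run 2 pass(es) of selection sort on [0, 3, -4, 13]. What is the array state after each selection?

Pass 1: Select minimum -4 at index 2, swap -> [-4, 3, 0, 13]
Pass 2: Select minimum 0 at index 2, swap -> [-4, 0, 3, 13]


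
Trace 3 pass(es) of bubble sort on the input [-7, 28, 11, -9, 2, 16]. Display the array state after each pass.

After pass 1: [-7, 11, -9, 2, 16, 28] (4 swaps)
After pass 2: [-7, -9, 2, 11, 16, 28] (2 swaps)
After pass 3: [-9, -7, 2, 11, 16, 28] (1 swaps)
Total swaps: 7


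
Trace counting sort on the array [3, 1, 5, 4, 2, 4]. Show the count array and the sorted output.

Count array: [0, 1, 1, 1, 2, 1]
(count[i] = number of elements equal to i)
Cumulative count: [0, 1, 2, 3, 5, 6]
Sorted: [1, 2, 3, 4, 4, 5]


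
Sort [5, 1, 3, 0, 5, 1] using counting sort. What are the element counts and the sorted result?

Count array: [1, 2, 0, 1, 0, 2]
(count[i] = number of elements equal to i)
Cumulative count: [1, 3, 3, 4, 4, 6]
Sorted: [0, 1, 1, 3, 5, 5]


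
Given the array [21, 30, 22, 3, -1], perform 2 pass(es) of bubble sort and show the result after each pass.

After pass 1: [21, 22, 3, -1, 30] (3 swaps)
After pass 2: [21, 3, -1, 22, 30] (2 swaps)
Total swaps: 5


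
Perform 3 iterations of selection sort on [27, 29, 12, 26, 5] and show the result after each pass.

Pass 1: Select minimum 5 at index 4, swap -> [5, 29, 12, 26, 27]
Pass 2: Select minimum 12 at index 2, swap -> [5, 12, 29, 26, 27]
Pass 3: Select minimum 26 at index 3, swap -> [5, 12, 26, 29, 27]


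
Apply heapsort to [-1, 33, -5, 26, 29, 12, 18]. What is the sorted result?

Build heap: [33, 29, 18, 26, -1, 12, -5]
Extract 33: [29, 26, 18, -5, -1, 12, 33]
Extract 29: [26, 12, 18, -5, -1, 29, 33]
Extract 26: [18, 12, -1, -5, 26, 29, 33]
Extract 18: [12, -5, -1, 18, 26, 29, 33]
Extract 12: [-1, -5, 12, 18, 26, 29, 33]
Extract -1: [-5, -1, 12, 18, 26, 29, 33]


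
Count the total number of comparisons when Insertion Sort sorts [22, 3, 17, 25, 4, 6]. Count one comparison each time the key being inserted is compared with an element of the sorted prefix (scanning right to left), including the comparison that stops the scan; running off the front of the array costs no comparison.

Insert 3: 22 > 3 (shift), reached front = 1 comparison(s) -> [3, 22, 17, 25, 4, 6]
Insert 17: 22 > 17 (shift), 3 <= 17 (stop) = 2 comparison(s) -> [3, 17, 22, 25, 4, 6]
Insert 25: 22 <= 25 (stop) = 1 comparison(s) -> [3, 17, 22, 25, 4, 6]
Insert 4: 25 > 4 (shift), 22 > 4 (shift), 17 > 4 (shift), 3 <= 4 (stop) = 4 comparison(s) -> [3, 4, 17, 22, 25, 6]
Insert 6: 25 > 6 (shift), 22 > 6 (shift), 17 > 6 (shift), 4 <= 6 (stop) = 4 comparison(s) -> [3, 4, 6, 17, 22, 25]
Total comparisons: 1 + 2 + 1 + 4 + 4 = 12


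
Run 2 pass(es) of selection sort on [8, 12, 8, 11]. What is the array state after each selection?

Pass 1: Select minimum 8 at index 0, swap -> [8, 12, 8, 11]
Pass 2: Select minimum 8 at index 2, swap -> [8, 8, 12, 11]


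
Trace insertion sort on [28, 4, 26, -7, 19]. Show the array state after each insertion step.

First element 28 is already 'sorted'
Insert 4: shifted 1 elements -> [4, 28, 26, -7, 19]
Insert 26: shifted 1 elements -> [4, 26, 28, -7, 19]
Insert -7: shifted 3 elements -> [-7, 4, 26, 28, 19]
Insert 19: shifted 2 elements -> [-7, 4, 19, 26, 28]


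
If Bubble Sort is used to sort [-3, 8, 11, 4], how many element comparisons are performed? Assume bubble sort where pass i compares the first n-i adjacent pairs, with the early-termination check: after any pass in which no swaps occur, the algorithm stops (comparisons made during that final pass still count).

Pass 1: compare adjacent pairs (0,1)..(2,3) = 3 comparison(s), 1 swap(s) -> [-3, 8, 4, 11]
Pass 2: compare adjacent pairs (0,1)..(1,2) = 2 comparison(s), 1 swap(s) -> [-3, 4, 8, 11]
Pass 3: compare adjacent pairs (0,1)..(0,1) = 1 comparison(s), 0 swap(s) -> [-3, 4, 8, 11]
No swaps in this pass, so bubble sort stops here.
Total comparisons: 3 + 2 + 1 = 6
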